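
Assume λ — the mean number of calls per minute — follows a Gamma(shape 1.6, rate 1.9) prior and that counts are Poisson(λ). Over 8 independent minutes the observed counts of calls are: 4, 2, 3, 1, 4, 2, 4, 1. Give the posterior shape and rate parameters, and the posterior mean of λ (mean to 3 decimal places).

The Poisson likelihood adds the total count to the shape and the number of exposure periods to the rate. Here ∑xᵢ = 21 and n = 8, so shape 1.6→22.6 and rate 1.9→9.9.
E[λ | data] = 22.6/9.9 = 2.283.

Posterior: Gamma(shape=22.6, rate=9.9); mean ≈ 2.283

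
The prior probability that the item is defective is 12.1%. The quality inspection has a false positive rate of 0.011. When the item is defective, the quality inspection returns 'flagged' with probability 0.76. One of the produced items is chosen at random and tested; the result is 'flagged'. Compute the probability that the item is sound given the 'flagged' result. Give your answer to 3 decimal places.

P(¬H | E) ≈ 0.095

Let H be the event that the item is defective. P(H) = 0.121, so P(¬H) = 0.879. With E the 'flagged' result, P(E|H) = 0.76 and P(E|¬H) = 0.011.
P(E) = 0.76·0.121 + 0.011·0.879 = 0.091960 + 0.0096690 = 0.10163.
By Bayes' theorem, P(H|E) = 0.091960 / 0.10163 = 0.905. Hence P(¬H|E) = 1 − 0.905 = 0.095.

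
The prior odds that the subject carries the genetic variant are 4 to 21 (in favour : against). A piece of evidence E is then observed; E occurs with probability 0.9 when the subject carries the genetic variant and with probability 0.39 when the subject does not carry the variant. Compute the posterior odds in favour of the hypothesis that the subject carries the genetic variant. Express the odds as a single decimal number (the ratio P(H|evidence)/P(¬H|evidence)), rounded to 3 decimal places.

Prior odds = 4/21 = 0.19048. In log-odds, ln(0.19048) = -1.6582.
Add log likelihood ratio: ln(2.3077) = 0.83625.
Posterior log-odds = -0.82198, so posterior odds = exp(-0.82198) = 0.43956.

Posterior odds ≈ 0.440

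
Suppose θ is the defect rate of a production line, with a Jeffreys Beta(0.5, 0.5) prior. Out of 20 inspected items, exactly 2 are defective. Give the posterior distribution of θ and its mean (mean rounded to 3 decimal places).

Posterior: Beta(2.5, 18.5); mean ≈ 0.119

Observing 2 successes and 18 failures updates Beta(0.5, 0.5) by adding the success and failure counts to the two shape parameters: α = 0.5+2 = 2.5, β = 0.5+18 = 18.5.
E[θ | data] = 2.5/(2.5+18.5) = 0.119.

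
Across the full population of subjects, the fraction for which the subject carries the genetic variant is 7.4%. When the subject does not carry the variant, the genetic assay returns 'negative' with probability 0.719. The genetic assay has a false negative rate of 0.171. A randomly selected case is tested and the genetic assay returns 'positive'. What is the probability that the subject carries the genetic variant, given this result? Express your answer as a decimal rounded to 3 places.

P(H | E) ≈ 0.191

Let H be the event that the subject carries the genetic variant. P(H) = 0.074, so P(¬H) = 0.926. With E the 'positive' result, P(E|H) = 0.829 and P(E|¬H) = 0.281.
P(E) = 0.829·0.074 + 0.281·0.926 = 0.061346 + 0.26021 = 0.32155.
By Bayes' theorem, P(H|E) = 0.061346 / 0.32155 = 0.191.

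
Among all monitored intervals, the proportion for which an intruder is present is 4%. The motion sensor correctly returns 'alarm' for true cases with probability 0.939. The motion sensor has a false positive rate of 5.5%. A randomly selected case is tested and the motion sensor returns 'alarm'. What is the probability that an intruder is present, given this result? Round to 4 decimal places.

Let H be the event that an intruder is present. P(H) = 0.04, so P(¬H) = 0.96. With E the 'alarm' result, P(E|H) = 0.939 and P(E|¬H) = 0.055.
P(E) = 0.939·0.04 + 0.055·0.96 = 0.037560 + 0.052800 = 0.090360.
By Bayes' theorem, P(H|E) = 0.037560 / 0.090360 = 0.4157.

P(H | E) ≈ 0.4157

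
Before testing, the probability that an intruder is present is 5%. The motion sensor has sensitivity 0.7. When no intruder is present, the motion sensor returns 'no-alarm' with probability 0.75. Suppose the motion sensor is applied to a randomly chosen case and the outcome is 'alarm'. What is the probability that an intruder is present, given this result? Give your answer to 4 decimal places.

P(H | E) ≈ 0.1284

Let H be the event that an intruder is present. P(H) = 0.05, so P(¬H) = 0.95. With E the 'alarm' result, P(E|H) = 0.7 and P(E|¬H) = 0.25.
P(E) = 0.7·0.05 + 0.25·0.95 = 0.035000 + 0.23750 = 0.27250.
By Bayes' theorem, P(H|E) = 0.035000 / 0.27250 = 0.1284.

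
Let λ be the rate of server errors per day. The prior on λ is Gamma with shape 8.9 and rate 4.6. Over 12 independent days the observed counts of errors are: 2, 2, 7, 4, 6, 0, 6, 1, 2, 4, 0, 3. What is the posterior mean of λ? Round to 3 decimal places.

The Poisson likelihood adds the total count to the shape and the number of exposure periods to the rate. Here ∑xᵢ = 37 and n = 12, so shape 8.9→45.9 and rate 4.6→16.6.
Posterior mean = shape/rate = 45.9/16.6 = 2.765.

Posterior mean ≈ 2.765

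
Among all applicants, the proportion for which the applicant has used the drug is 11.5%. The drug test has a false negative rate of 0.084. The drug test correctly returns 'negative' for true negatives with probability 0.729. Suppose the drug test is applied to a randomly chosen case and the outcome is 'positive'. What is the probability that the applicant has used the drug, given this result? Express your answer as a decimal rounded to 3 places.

P(H | E) ≈ 0.305

Let H be the event that the applicant has used the drug. P(H) = 0.115, so P(¬H) = 0.885. With E the 'positive' result, P(E|H) = 0.916 and P(E|¬H) = 0.271.
P(E) = 0.916·0.115 + 0.271·0.885 = 0.10534 + 0.23984 = 0.34518.
By Bayes' theorem, P(H|E) = 0.10534 / 0.34518 = 0.305.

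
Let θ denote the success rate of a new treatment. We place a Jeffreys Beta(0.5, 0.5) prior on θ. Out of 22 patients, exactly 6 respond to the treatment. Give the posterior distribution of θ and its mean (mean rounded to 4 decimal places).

Posterior: Beta(6.5, 16.5); mean ≈ 0.2826

Observing 6 successes and 16 failures updates Beta(0.5, 0.5) by adding the success and failure counts to the two shape parameters: α = 0.5+6 = 6.5, β = 0.5+16 = 16.5.
Posterior mean = α/(α+β) = 6.5/23 = 0.2826.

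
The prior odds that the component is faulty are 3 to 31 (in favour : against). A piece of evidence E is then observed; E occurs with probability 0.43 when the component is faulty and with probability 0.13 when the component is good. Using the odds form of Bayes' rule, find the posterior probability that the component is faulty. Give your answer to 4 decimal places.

Prior odds = 3/31 = 0.096774.
Likelihood ratio for E = 0.43/0.13 = 3.3077.
Posterior odds = prior odds × LR = 0.32010.
Posterior probability = odds/(1+odds) = 0.32010/1.3201 = 0.2425.

Posterior probability ≈ 0.2425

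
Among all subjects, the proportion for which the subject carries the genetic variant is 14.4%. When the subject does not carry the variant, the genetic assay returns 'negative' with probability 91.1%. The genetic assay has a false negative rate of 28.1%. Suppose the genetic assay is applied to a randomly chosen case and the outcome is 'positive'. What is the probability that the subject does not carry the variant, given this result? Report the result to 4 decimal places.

Let H be the event that the subject carries the genetic variant. P(H) = 0.144, so P(¬H) = 0.856. With E the 'positive' result, P(E|H) = 0.719 and P(E|¬H) = 0.089.
P(E) = 0.719·0.144 + 0.089·0.856 = 0.10354 + 0.076184 = 0.17972.
By Bayes' theorem, P(H|E) = 0.10354 / 0.17972 = 0.5761. Hence P(¬H|E) = 1 − 0.5761 = 0.4239.

P(¬H | E) ≈ 0.4239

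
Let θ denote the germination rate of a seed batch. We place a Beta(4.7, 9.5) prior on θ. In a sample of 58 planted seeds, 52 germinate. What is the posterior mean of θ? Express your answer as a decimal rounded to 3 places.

The binomial likelihood is conjugate to the Beta prior: with 52 successes and 6 failures, the posterior is Beta(4.7+52, 9.5+6) = Beta(56.7, 15.5).
E[θ | data] = 56.7/(56.7+15.5) = 0.785.

Posterior mean ≈ 0.785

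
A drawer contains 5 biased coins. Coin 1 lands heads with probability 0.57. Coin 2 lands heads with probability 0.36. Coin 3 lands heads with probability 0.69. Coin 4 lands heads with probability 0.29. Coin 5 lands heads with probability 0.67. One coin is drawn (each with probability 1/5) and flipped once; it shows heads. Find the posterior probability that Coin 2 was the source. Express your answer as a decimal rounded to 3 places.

Tabulate prior·likelihood by source: [1] prior 0.2, lik 0.57, product 0.1140; [2] prior 0.2, lik 0.36, product 0.07200; [3] prior 0.2, lik 0.69, product 0.1380; [4] prior 0.2, lik 0.29, product 0.05800; [5] prior 0.2, lik 0.67, product 0.1340.
Normalizing constant = 0.51600; the posterior for Coin 2 is its product over the sum, 0.07200/0.51600 = 0.140.

Posterior probability ≈ 0.140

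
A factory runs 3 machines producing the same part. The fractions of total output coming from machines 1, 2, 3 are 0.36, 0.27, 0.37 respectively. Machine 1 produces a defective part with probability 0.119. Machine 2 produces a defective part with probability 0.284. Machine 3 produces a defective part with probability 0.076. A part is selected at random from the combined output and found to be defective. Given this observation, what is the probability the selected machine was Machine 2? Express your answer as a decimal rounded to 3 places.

Posterior probability ≈ 0.519

P(defective|M1) = 0.119; P(defective|M2) = 0.284; P(defective|M3) = 0.076.
Prior × likelihood for each source: 0.36·0.119=0.04284, 0.27·0.284=0.07668, 0.37·0.076=0.02812. Summing gives P(defective) = 0.14764.
P(Machine 2 | defective) = 0.07668 / 0.14764 = 0.519.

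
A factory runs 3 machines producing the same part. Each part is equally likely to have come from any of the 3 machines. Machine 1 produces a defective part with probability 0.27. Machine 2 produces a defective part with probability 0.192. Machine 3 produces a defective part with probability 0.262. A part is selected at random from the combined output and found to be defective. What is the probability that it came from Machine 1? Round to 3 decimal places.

P(defective|M1) = 0.27; P(defective|M2) = 0.192; P(defective|M3) = 0.262.
Prior × likelihood for each source: 0.333333·0.27=0.09000, 0.333333·0.192=0.06400, 0.333333·0.262=0.08733. Summing gives P(defective) = 0.24133.
P(Machine 1 | defective) = 0.09000 / 0.24133 = 0.373.

Posterior probability ≈ 0.373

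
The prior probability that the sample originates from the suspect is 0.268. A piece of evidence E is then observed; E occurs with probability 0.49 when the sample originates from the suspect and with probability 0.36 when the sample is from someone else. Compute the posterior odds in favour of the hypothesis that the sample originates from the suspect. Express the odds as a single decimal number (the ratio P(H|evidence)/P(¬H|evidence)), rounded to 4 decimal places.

Prior odds = 0.268/(1−0.268) = 0.36612. In log-odds, ln(0.36612) = -1.0048.
Add log likelihood ratio: ln(1.3611) = 0.30830.
Posterior log-odds = -0.69649, so posterior odds = exp(-0.69649) = 0.49833.

Posterior odds ≈ 0.4983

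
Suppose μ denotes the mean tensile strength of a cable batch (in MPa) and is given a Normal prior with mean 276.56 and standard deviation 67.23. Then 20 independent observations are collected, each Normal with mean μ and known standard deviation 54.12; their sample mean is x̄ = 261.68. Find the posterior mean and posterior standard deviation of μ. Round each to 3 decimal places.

Posterior mean ≈ 262.147; posterior SD ≈ 11.910

Prior precision 1/τ₀² = 1/67.23² = 0.00022125; data precision n/σ² = 20/54.12² = 0.00682833.
Posterior precision = 0.00022125 + 0.00682833 = 0.00704957, giving posterior SD = 1/√0.00704957 = 11.910.
Posterior mean = (0.00022125·276.56 + 0.00682833·261.68) / 0.00704957 = 262.147.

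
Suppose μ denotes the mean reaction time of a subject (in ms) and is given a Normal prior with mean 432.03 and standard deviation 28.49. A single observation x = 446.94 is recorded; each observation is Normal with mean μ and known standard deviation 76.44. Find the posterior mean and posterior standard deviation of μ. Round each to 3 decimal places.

Posterior mean ≈ 433.849; posterior SD ≈ 26.696

With known σ, the Normal prior is conjugate. Weight on the data is w = (n/σ²)/(n/σ² + 1/τ₀²) = 0.00017114/(0.00017114+0.00123201) = 0.12197.
Posterior mean = w·x̄ + (1−w)·μ₀ = 0.12197·446.94 + 0.87803·432.03 = 433.849. Posterior variance = 1/(0.00017114+0.00123201) = 712.680, so SD = 26.696.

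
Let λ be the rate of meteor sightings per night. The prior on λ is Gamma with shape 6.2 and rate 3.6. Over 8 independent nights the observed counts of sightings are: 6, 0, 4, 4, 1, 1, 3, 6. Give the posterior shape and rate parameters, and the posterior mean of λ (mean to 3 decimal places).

The Poisson likelihood adds the total count to the shape and the number of exposure periods to the rate. Here ∑xᵢ = 25 and n = 8, so shape 6.2→31.2 and rate 3.6→11.6.
Posterior mean = shape/rate = 31.2/11.6 = 2.690.

Posterior: Gamma(shape=31.2, rate=11.6); mean ≈ 2.690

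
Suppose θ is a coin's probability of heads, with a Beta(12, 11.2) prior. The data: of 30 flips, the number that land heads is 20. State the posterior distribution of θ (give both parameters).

Posterior: Beta(32, 21.2)

Observing 20 successes and 10 failures updates Beta(12, 11.2) by adding the success and failure counts to the two shape parameters: α = 12+20 = 32, β = 11.2+10 = 21.2.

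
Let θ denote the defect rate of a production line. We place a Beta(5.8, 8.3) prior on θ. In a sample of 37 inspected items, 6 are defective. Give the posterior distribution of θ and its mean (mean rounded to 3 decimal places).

Posterior: Beta(11.8, 39.3); mean ≈ 0.231

The binomial likelihood is conjugate to the Beta prior: with 6 successes and 31 failures, the posterior is Beta(5.8+6, 8.3+31) = Beta(11.8, 39.3).
Posterior mean = α/(α+β) = 11.8/51.1 = 0.231.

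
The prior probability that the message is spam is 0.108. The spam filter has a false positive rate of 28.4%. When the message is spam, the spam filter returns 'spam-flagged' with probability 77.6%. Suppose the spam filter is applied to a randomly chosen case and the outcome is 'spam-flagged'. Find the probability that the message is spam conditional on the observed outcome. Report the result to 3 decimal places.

P(H | E) ≈ 0.249

Write H for 'the message is spam'. Prior odds H:¬H = 0.108/0.892 = 0.12108. For the 'spam-flagged' outcome, the likelihood ratio is 0.776/0.284 = 2.7324.
Posterior odds = 0.12108 × 2.7324 = 0.33083, so P(H|E) = 0.33083/(1+0.33083) = 0.249.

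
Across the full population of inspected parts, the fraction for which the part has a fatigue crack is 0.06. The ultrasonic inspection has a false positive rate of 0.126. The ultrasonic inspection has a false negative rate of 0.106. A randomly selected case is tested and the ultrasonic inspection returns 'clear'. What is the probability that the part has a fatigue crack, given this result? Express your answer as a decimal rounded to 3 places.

P(H | E) ≈ 0.008

Let H be the event that the part has a fatigue crack. P(H) = 0.06, so P(¬H) = 0.94. With E the 'clear' result, P(E|H) = 0.106 and P(E|¬H) = 0.874.
P(E) = 0.106·0.06 + 0.874·0.94 = 0.0063600 + 0.82156 = 0.82792.
By Bayes' theorem, P(H|E) = 0.0063600 / 0.82792 = 0.008.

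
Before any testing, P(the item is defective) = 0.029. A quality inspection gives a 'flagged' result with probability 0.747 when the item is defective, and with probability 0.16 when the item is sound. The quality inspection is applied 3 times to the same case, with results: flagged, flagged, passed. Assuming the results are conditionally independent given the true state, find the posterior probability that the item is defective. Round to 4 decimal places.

Posterior P(H) ≈ 0.1639

Let H be the event that the item is defective; start with P(H) = 0.029. P('flagged'|H) = 0.747, P('flagged'|¬H) = 0.16.
Update on result 1 ('flagged'): P(H) ← 0.747·0.0290 / (0.747·0.0290 + 0.16·0.9710) = 0.021663/0.17702 = 0.1224.
Update on result 2 ('flagged'): P(H) ← 0.747·0.1224 / (0.747·0.1224 + 0.16·0.8776) = 0.091413/0.23183 = 0.3943.
Update on result 3 ('passed'): P(H) ← 0.253·0.3943 / (0.253·0.3943 + 0.84·0.6057) = 0.099759/0.60854 = 0.1639.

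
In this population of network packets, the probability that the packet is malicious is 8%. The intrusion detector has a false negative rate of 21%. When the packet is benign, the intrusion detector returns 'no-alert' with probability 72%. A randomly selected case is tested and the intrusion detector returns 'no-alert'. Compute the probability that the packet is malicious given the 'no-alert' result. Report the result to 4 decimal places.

P(H | E) ≈ 0.0247

Write H for 'the packet is malicious'. Prior odds H:¬H = 0.08/0.92 = 0.086957. For the 'no-alert' outcome, the likelihood ratio is 0.21/0.72 = 0.29167.
Posterior odds = 0.086957 × 0.29167 = 0.025362, so P(H|E) = 0.025362/(1+0.025362) = 0.0247.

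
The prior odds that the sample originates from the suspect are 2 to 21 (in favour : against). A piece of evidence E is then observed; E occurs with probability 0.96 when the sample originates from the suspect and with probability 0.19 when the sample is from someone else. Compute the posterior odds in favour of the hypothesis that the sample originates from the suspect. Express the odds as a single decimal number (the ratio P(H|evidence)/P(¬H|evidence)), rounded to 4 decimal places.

Prior odds = 2/21 = 0.095238. In log-odds, ln(0.095238) = -2.3514.
Add log likelihood ratio: ln(5.0526) = 1.6199.
Posterior log-odds = -0.73147, so posterior odds = exp(-0.73147) = 0.48120.

Posterior odds ≈ 0.4812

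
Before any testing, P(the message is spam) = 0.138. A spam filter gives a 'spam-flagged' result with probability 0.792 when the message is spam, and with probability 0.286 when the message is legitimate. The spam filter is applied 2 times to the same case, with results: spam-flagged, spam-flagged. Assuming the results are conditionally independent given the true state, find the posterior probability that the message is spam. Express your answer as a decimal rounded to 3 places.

Posterior P(H) ≈ 0.551

Let H be the event that the message is spam; start with P(H) = 0.138. P('spam-flagged'|H) = 0.792, P('spam-flagged'|¬H) = 0.286.
Update on result 1 ('spam-flagged'): P(H) ← 0.792·0.1380 / (0.792·0.1380 + 0.286·0.8620) = 0.10930/0.35583 = 0.3072.
Update on result 2 ('spam-flagged'): P(H) ← 0.792·0.3072 / (0.792·0.3072 + 0.286·0.6928) = 0.24327/0.44142 = 0.5511.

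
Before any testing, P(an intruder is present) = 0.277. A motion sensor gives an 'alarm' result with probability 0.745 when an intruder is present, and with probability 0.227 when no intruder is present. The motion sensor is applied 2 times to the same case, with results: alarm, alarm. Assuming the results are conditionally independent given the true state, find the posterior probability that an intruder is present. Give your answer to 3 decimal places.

Posterior P(H) ≈ 0.805

Let H be the event that an intruder is present; start with P(H) = 0.277. P('alarm'|H) = 0.745, P('alarm'|¬H) = 0.227.
Update on result 1 ('alarm'): P(H) ← 0.745·0.2770 / (0.745·0.2770 + 0.227·0.7230) = 0.20637/0.37049 = 0.5570.
Update on result 2 ('alarm'): P(H) ← 0.745·0.5570 / (0.745·0.5570 + 0.227·0.4430) = 0.41497/0.51553 = 0.8049.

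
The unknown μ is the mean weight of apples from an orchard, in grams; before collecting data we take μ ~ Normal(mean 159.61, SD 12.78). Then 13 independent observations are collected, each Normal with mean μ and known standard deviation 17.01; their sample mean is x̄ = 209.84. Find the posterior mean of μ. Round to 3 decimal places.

Posterior mean ≈ 203.816

With known σ, the Normal prior is conjugate. Weight on the data is w = (n/σ²)/(n/σ² + 1/τ₀²) = 0.0449298/(0.0449298+0.00612263) = 0.88007.
Posterior mean = w·x̄ + (1−w)·μ₀ = 0.88007·209.84 + 0.11993·159.61 = 203.816.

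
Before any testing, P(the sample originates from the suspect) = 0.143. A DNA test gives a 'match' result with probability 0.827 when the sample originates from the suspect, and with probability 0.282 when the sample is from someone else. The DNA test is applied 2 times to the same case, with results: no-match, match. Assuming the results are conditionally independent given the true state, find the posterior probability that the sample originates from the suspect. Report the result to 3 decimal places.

Posterior P(H) ≈ 0.105

With H the event that the sample originates from the suspect, the joint likelihood of the observed sequence is P(data|H) = 0.173·0.827 = 0.14307 and P(data|¬H) = 0.718·0.282 = 0.20248.
Bayes: P(H|data) = 0.143·0.14307 / (0.143·0.14307 + 0.857·0.20248) = 0.020459/0.19398 = 0.1055.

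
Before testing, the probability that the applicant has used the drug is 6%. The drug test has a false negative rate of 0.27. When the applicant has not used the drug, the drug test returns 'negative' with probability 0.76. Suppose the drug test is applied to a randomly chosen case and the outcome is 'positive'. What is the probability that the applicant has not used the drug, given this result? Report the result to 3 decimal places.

P(¬H | E) ≈ 0.837

Let H be the event that the applicant has used the drug. P(H) = 0.06, so P(¬H) = 0.94. With E the 'positive' result, P(E|H) = 0.73 and P(E|¬H) = 0.24.
P(E) = 0.73·0.06 + 0.24·0.94 = 0.043800 + 0.22560 = 0.26940.
By Bayes' theorem, P(H|E) = 0.043800 / 0.26940 = 0.163. Hence P(¬H|E) = 1 − 0.163 = 0.837.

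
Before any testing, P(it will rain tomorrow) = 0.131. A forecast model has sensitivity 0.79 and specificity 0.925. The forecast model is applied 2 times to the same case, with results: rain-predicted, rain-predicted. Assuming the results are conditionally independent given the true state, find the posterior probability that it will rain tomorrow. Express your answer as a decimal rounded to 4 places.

With H the event that it will rain tomorrow, the joint likelihood of the observed sequence is P(data|H) = 0.79·0.79 = 0.62410 and P(data|¬H) = 0.075·0.075 = 0.0056250.
Bayes: P(H|data) = 0.131·0.62410 / (0.131·0.62410 + 0.869·0.0056250) = 0.081757/0.086645 = 0.9436.

Posterior P(H) ≈ 0.9436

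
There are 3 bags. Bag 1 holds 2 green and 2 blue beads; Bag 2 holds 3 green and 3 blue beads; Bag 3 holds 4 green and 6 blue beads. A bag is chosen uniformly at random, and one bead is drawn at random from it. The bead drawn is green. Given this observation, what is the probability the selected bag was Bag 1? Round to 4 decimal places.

Posterior probability ≈ 0.3571

Tabulate prior·likelihood by source: [1] prior 0.333333, lik 0.5, product 0.1667; [2] prior 0.333333, lik 0.5, product 0.1667; [3] prior 0.333333, lik 0.4, product 0.1333.
Normalizing constant = 0.46667; the posterior for Bag 1 is its product over the sum, 0.1667/0.46667 = 0.3571.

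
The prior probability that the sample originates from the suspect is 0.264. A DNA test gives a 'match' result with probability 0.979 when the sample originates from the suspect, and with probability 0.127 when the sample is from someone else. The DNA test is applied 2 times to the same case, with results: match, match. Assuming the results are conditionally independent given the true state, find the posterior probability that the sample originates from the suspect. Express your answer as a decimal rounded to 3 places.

Posterior P(H) ≈ 0.955

With H the event that the sample originates from the suspect, the joint likelihood of the observed sequence is P(data|H) = 0.979·0.979 = 0.95844 and P(data|¬H) = 0.127·0.127 = 0.016129.
Bayes: P(H|data) = 0.264·0.95844 / (0.264·0.95844 + 0.736·0.016129) = 0.25303/0.26490 = 0.9552.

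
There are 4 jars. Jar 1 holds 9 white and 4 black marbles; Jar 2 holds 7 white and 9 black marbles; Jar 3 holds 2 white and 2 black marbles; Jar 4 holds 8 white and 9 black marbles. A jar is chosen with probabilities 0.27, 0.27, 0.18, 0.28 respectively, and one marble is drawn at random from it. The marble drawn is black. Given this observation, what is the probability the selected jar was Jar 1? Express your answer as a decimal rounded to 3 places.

Posterior probability ≈ 0.176

P(black|Jar 1) = 0.3077; P(black|Jar 2) = 0.5625; P(black|Jar 3) = 0.5; P(black|Jar 4) = 0.5294.
Prior × likelihood for each source: 0.27·0.3077=0.08308, 0.27·0.5625=0.1519, 0.18·0.5=0.09000, 0.28·0.5294=0.1482. Summing gives P(black) = 0.47319.
P(Jar 1 | black) = 0.08308 / 0.47319 = 0.176.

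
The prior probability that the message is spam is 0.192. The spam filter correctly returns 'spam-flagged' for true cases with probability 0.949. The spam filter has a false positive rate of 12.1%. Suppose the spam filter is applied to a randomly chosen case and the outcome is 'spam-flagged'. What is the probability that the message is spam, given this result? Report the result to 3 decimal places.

Write H for 'the message is spam'. Prior odds H:¬H = 0.192/0.808 = 0.23762. For the 'spam-flagged' outcome, the likelihood ratio is 0.949/0.121 = 7.8430.
Posterior odds = 0.23762 × 7.8430 = 1.8637, so P(H|E) = 1.8637/(1+1.8637) = 0.651.

P(H | E) ≈ 0.651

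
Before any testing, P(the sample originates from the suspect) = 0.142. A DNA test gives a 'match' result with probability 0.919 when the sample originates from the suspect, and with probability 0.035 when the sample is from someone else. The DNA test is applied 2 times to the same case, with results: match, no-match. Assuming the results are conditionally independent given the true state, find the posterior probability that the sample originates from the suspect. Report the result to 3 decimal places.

With H the event that the sample originates from the suspect, the joint likelihood of the observed sequence is P(data|H) = 0.919·0.081 = 0.074439 and P(data|¬H) = 0.035·0.965 = 0.033775.
Bayes: P(H|data) = 0.142·0.074439 / (0.142·0.074439 + 0.858·0.033775) = 0.010570/0.039549 = 0.2673.

Posterior P(H) ≈ 0.267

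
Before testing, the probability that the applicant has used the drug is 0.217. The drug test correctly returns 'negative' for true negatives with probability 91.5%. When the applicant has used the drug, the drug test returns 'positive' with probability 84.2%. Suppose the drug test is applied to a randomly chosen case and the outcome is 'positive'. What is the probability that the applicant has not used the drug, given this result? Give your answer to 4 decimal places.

Write H for 'the applicant has used the drug'. Prior odds H:¬H = 0.217/0.783 = 0.27714. For the 'positive' outcome, the likelihood ratio is 0.842/0.085 = 9.9059.
Posterior odds = 0.27714 × 9.9059 = 2.7453, so P(H|E) = 2.7453/(1+2.7453) = 0.7330. Then P(¬H|E) = 1 − 0.7330 = 0.2670.

P(¬H | E) ≈ 0.2670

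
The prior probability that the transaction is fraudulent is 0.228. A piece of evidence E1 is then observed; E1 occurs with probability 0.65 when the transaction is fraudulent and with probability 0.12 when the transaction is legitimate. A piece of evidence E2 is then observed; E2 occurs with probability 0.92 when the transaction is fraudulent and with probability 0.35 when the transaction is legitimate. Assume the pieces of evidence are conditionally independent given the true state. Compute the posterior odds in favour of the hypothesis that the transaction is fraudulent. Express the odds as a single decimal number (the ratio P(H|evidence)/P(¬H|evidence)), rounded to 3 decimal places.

Prior odds = 0.228/(1−0.228) = 0.29534.
Likelihood ratio for E1 = 0.65/0.12 = 5.4167.
Likelihood ratio for E2 = 0.92/0.35 = 2.6286.
Posterior odds = prior odds × LR₁ × LR₂ = 4.2050.

Posterior odds ≈ 4.205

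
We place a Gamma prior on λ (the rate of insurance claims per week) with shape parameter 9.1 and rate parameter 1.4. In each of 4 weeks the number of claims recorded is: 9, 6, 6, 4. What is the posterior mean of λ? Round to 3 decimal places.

Posterior mean ≈ 6.315

The Poisson likelihood adds the total count to the shape and the number of exposure periods to the rate. Here ∑xᵢ = 25 and n = 4, so shape 9.1→34.1 and rate 1.4→5.4.
Posterior mean = shape/rate = 34.1/5.4 = 6.315.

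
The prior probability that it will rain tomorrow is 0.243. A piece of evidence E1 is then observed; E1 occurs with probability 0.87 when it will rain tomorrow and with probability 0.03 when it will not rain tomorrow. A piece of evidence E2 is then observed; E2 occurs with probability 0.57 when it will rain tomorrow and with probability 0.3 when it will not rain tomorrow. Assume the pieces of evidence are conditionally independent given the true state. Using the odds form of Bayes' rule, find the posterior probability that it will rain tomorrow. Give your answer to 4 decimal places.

Prior odds = 0.243/(1−0.243) = 0.32100.
Likelihood ratio for E1 = 0.87/0.03 = 29.000.
Likelihood ratio for E2 = 0.57/0.3 = 1.9000.
Posterior odds = prior odds × LR₁ × LR₂ = 17.687.
Posterior probability = odds/(1+odds) = 17.687/18.687 = 0.9465.

Posterior probability ≈ 0.9465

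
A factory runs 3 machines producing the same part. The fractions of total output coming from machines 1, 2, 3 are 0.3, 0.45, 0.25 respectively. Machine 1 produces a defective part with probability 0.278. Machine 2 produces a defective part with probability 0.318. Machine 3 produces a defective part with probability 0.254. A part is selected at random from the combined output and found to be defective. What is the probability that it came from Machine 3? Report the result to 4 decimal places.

Posterior probability ≈ 0.2190

P(defective|M1) = 0.278; P(defective|M2) = 0.318; P(defective|M3) = 0.254.
Prior × likelihood for each source: 0.3·0.278=0.08340, 0.45·0.318=0.1431, 0.25·0.254=0.06350. Summing gives P(defective) = 0.29000.
P(Machine 3 | defective) = 0.06350 / 0.29000 = 0.2190.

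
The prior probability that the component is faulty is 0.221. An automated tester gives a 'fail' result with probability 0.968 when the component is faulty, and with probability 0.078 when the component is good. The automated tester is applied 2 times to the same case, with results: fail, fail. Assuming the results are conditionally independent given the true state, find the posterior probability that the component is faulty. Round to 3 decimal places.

Posterior P(H) ≈ 0.978

With H the event that the component is faulty, the joint likelihood of the observed sequence is P(data|H) = 0.968·0.968 = 0.93702 and P(data|¬H) = 0.078·0.078 = 0.0060840.
Bayes: P(H|data) = 0.221·0.93702 / (0.221·0.93702 + 0.779·0.0060840) = 0.20708/0.21182 = 0.9776.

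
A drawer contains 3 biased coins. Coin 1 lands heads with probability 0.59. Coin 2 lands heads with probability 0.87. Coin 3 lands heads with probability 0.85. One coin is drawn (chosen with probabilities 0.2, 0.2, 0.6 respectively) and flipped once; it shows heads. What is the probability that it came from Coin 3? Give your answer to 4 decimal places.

Posterior probability ≈ 0.6359

Tabulate prior·likelihood by source: [1] prior 0.2, lik 0.59, product 0.1180; [2] prior 0.2, lik 0.87, product 0.1740; [3] prior 0.6, lik 0.85, product 0.5100.
Normalizing constant = 0.80200; the posterior for Coin 3 is its product over the sum, 0.5100/0.80200 = 0.6359.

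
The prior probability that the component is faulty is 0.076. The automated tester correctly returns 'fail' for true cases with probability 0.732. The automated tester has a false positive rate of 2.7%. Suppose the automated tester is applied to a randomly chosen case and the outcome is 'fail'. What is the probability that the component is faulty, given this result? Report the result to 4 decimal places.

Write H for 'the component is faulty'. Prior odds H:¬H = 0.076/0.924 = 0.082251. For the 'fail' outcome, the likelihood ratio is 0.732/0.027 = 27.111.
Posterior odds = 0.082251 × 27.111 = 2.2299, so P(H|E) = 2.2299/(1+2.2299) = 0.6904.

P(H | E) ≈ 0.6904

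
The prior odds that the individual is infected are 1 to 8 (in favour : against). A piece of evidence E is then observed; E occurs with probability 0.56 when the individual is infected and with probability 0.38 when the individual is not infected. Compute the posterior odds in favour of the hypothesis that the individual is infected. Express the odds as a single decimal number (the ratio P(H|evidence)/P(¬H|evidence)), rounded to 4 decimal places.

Prior odds = 1/8 = 0.12500. In log-odds, ln(0.12500) = -2.0794.
Add log likelihood ratio: ln(1.4737) = 0.38777.
Posterior log-odds = -1.6917, so posterior odds = exp(-1.6917) = 0.18421.

Posterior odds ≈ 0.1842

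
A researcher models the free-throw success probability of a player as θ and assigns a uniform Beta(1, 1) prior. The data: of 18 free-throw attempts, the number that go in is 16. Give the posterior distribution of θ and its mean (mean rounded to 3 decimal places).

Posterior: Beta(17, 3); mean ≈ 0.850

Observing 16 successes and 2 failures updates Beta(1, 1) by adding the success and failure counts to the two shape parameters: α = 1+16 = 17, β = 1+2 = 3.
E[θ | data] = 17/(17+3) = 0.850.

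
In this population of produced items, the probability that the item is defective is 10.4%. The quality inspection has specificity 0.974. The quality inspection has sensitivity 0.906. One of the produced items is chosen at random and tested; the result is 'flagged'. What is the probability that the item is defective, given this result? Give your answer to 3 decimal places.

Write H for 'the item is defective'. Prior odds H:¬H = 0.104/0.896 = 0.11607. For the 'flagged' outcome, the likelihood ratio is 0.906/0.026 = 34.846.
Posterior odds = 0.11607 × 34.846 = 4.0446, so P(H|E) = 4.0446/(1+4.0446) = 0.802.

P(H | E) ≈ 0.802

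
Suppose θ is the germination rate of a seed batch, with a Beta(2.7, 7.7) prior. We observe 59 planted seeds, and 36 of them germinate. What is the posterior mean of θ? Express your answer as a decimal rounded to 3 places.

Posterior mean ≈ 0.558

The binomial likelihood is conjugate to the Beta prior: with 36 successes and 23 failures, the posterior is Beta(2.7+36, 7.7+23) = Beta(38.7, 30.7).
E[θ | data] = 38.7/(38.7+30.7) = 0.558.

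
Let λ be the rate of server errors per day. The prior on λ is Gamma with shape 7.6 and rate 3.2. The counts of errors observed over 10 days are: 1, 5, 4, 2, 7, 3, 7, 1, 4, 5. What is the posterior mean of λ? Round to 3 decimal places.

Total count ∑xᵢ = 39 over n = 10 days.
Gamma is conjugate to the Poisson likelihood: posterior is Gamma(shape = 7.6+39 = 46.6, rate = 3.2+10 = 13.2).
E[λ | data] = 46.6/13.2 = 3.530.

Posterior mean ≈ 3.530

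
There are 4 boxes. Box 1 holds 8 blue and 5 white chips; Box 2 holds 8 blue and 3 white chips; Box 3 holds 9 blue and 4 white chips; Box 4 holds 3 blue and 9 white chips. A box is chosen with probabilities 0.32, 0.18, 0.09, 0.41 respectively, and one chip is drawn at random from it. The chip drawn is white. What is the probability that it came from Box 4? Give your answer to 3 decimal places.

Tabulate prior·likelihood by source: [1] prior 0.32, lik 0.3846, product 0.1231; [2] prior 0.18, lik 0.2727, product 0.04909; [3] prior 0.09, lik 0.3077, product 0.02769; [4] prior 0.41, lik 0.75, product 0.3075.
Normalizing constant = 0.50736; the posterior for Box 4 is its product over the sum, 0.3075/0.50736 = 0.606.

Posterior probability ≈ 0.606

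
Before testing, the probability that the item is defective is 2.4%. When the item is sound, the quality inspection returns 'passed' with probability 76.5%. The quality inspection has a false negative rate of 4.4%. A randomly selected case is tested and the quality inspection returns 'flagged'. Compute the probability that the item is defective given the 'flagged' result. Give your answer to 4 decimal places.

P(H | E) ≈ 0.0909

Write H for 'the item is defective'. Prior odds H:¬H = 0.024/0.976 = 0.024590. For the 'flagged' outcome, the likelihood ratio is 0.956/0.235 = 4.0681.
Posterior odds = 0.024590 × 4.0681 = 0.10003, so P(H|E) = 0.10003/(1+0.10003) = 0.0909.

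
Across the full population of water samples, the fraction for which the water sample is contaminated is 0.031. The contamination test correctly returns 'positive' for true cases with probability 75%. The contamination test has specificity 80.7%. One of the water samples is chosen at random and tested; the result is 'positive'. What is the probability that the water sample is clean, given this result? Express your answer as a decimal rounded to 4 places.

Write H for 'the water sample is contaminated'. Prior odds H:¬H = 0.031/0.969 = 0.031992. For the 'positive' outcome, the likelihood ratio is 0.75/0.193 = 3.8860.
Posterior odds = 0.031992 × 3.8860 = 0.12432, so P(H|E) = 0.12432/(1+0.12432) = 0.1106. Then P(¬H|E) = 1 − 0.1106 = 0.8894.

P(¬H | E) ≈ 0.8894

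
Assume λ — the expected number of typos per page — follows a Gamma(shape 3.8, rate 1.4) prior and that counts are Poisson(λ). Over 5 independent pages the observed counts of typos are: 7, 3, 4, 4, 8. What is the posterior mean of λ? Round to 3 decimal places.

Posterior mean ≈ 4.656

Total count ∑xᵢ = 26 over n = 5 pages.
Gamma is conjugate to the Poisson likelihood: posterior is Gamma(shape = 3.8+26 = 29.8, rate = 1.4+5 = 6.4).
Posterior mean = shape/rate = 29.8/6.4 = 4.656.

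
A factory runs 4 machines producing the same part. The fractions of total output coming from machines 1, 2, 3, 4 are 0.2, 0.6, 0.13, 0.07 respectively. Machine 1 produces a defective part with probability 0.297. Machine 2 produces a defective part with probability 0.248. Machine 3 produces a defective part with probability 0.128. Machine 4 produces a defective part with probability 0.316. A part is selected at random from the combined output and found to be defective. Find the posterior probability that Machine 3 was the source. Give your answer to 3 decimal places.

P(defective|M1) = 0.297; P(defective|M2) = 0.248; P(defective|M3) = 0.128; P(defective|M4) = 0.316.
Prior × likelihood for each source: 0.2·0.297=0.05940, 0.6·0.248=0.1488, 0.13·0.128=0.01664, 0.07·0.316=0.02212. Summing gives P(defective) = 0.24696.
P(Machine 3 | defective) = 0.01664 / 0.24696 = 0.067.

Posterior probability ≈ 0.067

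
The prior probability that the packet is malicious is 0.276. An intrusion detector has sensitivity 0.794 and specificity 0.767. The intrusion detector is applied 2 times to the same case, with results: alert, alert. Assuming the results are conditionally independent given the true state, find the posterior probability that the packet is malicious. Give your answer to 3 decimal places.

With H the event that the packet is malicious, the joint likelihood of the observed sequence is P(data|H) = 0.794·0.794 = 0.63044 and P(data|¬H) = 0.233·0.233 = 0.054289.
Bayes: P(H|data) = 0.276·0.63044 / (0.276·0.63044 + 0.724·0.054289) = 0.17400/0.21331 = 0.8157.

Posterior P(H) ≈ 0.816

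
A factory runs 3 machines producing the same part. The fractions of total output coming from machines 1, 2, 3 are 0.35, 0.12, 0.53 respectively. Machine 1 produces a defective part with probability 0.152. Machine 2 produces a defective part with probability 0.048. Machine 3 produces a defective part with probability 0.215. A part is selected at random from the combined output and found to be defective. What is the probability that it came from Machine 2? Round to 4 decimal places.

P(defective|M1) = 0.152; P(defective|M2) = 0.048; P(defective|M3) = 0.215.
Prior × likelihood for each source: 0.35·0.152=0.05320, 0.12·0.048=0.005760, 0.53·0.215=0.1140. Summing gives P(defective) = 0.17291.
P(Machine 2 | defective) = 0.005760 / 0.17291 = 0.0333.

Posterior probability ≈ 0.0333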